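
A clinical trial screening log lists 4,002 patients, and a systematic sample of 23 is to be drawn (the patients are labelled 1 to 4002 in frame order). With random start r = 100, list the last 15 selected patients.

k = N/n = 4002/23 = 174
9th selection = 100 + 8×174 = 1492
10th: 1492 + 174 = 1666
11th: 1666 + 174 = 1840
12th: 1840 + 174 = 2014
13th: 2014 + 174 = 2188
14th: 2188 + 174 = 2362
15th: 2362 + 174 = 2536
16th: 2536 + 174 = 2710
17th: 2710 + 174 = 2884
18th: 2884 + 174 = 3058
19th: 3058 + 174 = 3232
20th: 3232 + 174 = 3406
21st: 3406 + 174 = 3580
22nd: 3580 + 174 = 3754
23rd: 3754 + 174 = 3928

1492, 1666, 1840, 2014, 2188, 2362, 2536, 2710, 2884, 3058, 3232, 3406, 3580, 3754, 3928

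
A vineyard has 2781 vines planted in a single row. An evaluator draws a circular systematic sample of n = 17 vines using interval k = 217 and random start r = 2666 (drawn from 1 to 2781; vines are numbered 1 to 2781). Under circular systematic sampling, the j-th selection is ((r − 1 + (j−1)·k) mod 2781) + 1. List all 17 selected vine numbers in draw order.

Selection 1: 2666
Selection 2: 2666 + 217 = 2883 → 2883 − 2781 = 102
Selection 3: 102 + 217 = 319
Selection 4: 319 + 217 = 536
Selection 5: 536 + 217 = 753
Selection 6: 753 + 217 = 970
Selection 7: 970 + 217 = 1187
Selection 8: 1187 + 217 = 1404
Selection 9: 1404 + 217 = 1621
Selection 10: 1621 + 217 = 1838
Selection 11: 1838 + 217 = 2055
Selection 12: 2055 + 217 = 2272
Selection 13: 2272 + 217 = 2489
Selection 14: 2489 + 217 = 2706
Selection 15: 2706 + 217 = 2923 → 2923 − 2781 = 142
Selection 16: 142 + 217 = 359
Selection 17: 359 + 217 = 576

2666, 102, 319, 536, 753, 970, 1187, 1404, 1621, 1838, 2055, 2272, 2489, 2706, 142, 359, 576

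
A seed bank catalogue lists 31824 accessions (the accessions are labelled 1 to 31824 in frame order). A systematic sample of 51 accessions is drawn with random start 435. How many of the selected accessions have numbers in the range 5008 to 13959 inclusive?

14

k = 31824/51 = 624
First selection ≥ 5008: 435 + ⌈(5008−435)/624⌉·624 = 435 + 8×624 = 5427
Last selection ≤ 13959: 435 + ⌊(13959−435)/624⌋·624 = 435 + 21×624 = 13539
Count = 21 − 8 + 1 = 14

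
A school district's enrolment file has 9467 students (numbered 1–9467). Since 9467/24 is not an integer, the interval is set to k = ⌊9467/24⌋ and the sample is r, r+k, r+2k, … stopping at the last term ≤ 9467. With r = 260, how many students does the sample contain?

24

k = ⌊9467/24⌋ = 394
Achieved size = ⌊(9467 − 260)/394⌋ + 1 = ⌊9207/394⌋ + 1 = 23 + 1 = 24
(last selection: 260 + 23×394 = 9322 ≤ 9467; next would be 9716 > 9467)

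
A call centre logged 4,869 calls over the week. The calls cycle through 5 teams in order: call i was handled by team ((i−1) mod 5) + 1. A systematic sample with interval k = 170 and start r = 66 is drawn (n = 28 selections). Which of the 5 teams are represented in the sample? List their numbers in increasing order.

1

Consecutive selections differ by k = 170, so their team numbers differ by 170 mod 5 = 0.
gcd(170, 5) = 5, so the sample visits 5/5 = 1 distinct residues mod 5.
Start 66 is team 1; the teams hit are 1.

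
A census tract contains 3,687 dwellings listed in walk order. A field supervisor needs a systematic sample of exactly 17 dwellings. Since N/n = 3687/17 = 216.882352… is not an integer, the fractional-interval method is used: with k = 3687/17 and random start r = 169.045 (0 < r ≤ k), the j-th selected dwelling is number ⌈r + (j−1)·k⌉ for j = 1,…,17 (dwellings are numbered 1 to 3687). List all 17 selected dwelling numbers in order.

170, 386, 603, 820, 1037, 1254, 1471, 1688, 1905, 2121, 2338, 2555, 2772, 2989, 3206, 3423, 3640

j=1: r + 0k = 169.045 → ⌈·⌉ = 170
j=2: r + 1k = 385.927352… → ⌈·⌉ = 386
j=3: r + 2k = 602.809705… → ⌈·⌉ = 603
j=4: r + 3k = 819.692058… → ⌈·⌉ = 820
j=5: r + 4k = 1036.574411… → ⌈·⌉ = 1037
j=6: r + 5k = 1253.456764… → ⌈·⌉ = 1254
j=7: r + 6k = 1470.339117… → ⌈·⌉ = 1471
j=8: r + 7k = 1687.221470… → ⌈·⌉ = 1688
j=9: r + 8k = 1904.103823… → ⌈·⌉ = 1905
j=10: r + 9k = 2120.986176… → ⌈·⌉ = 2121
j=11: r + 10k = 2337.868529… → ⌈·⌉ = 2338
j=12: r + 11k = 2554.750882… → ⌈·⌉ = 2555
j=13: r + 12k = 2771.633235… → ⌈·⌉ = 2772
j=14: r + 13k = 2988.515588… → ⌈·⌉ = 2989
j=15: r + 14k = 3205.397941… → ⌈·⌉ = 3206
j=16: r + 15k = 3422.280294… → ⌈·⌉ = 3423
j=17: r + 16k = 3639.162647… → ⌈·⌉ = 3640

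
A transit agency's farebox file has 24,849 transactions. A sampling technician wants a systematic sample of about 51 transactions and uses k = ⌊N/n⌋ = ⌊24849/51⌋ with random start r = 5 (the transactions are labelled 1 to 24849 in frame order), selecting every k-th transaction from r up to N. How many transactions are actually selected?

k = ⌊24849/51⌋ = 487
Achieved size = ⌊(24849 − 5)/487⌋ + 1 = ⌊24844/487⌋ + 1 = 51 + 1 = 52
(last selection: 5 + 51×487 = 24842 ≤ 24849; next would be 25329 > 24849)

52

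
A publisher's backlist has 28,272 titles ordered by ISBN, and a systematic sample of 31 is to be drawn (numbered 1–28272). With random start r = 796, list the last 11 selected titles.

k = N/n = 28272/31 = 912
21st selection = 796 + 20×912 = 19036
22nd: 19036 + 912 = 19948
23rd: 19948 + 912 = 20860
24th: 20860 + 912 = 21772
25th: 21772 + 912 = 22684
26th: 22684 + 912 = 23596
27th: 23596 + 912 = 24508
28th: 24508 + 912 = 25420
29th: 25420 + 912 = 26332
30th: 26332 + 912 = 27244
31st: 27244 + 912 = 28156

19036, 19948, 20860, 21772, 22684, 23596, 24508, 25420, 26332, 27244, 28156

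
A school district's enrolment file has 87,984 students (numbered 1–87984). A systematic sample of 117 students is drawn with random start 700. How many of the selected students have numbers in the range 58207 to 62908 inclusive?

6

k = 87984/117 = 752
First selection ≥ 58207: 700 + ⌈(58207−700)/752⌉·752 = 700 + 77×752 = 58604
Last selection ≤ 62908: 700 + ⌊(62908−700)/752⌋·752 = 700 + 82×752 = 62364
Count = 82 − 77 + 1 = 6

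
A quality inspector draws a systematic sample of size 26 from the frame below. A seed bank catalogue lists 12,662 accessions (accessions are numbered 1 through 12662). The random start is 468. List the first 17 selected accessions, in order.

k = N/n = 12662/26 = 487
accession 1: 468
accession 2: 468 + 487 = 955
accession 3: 955 + 487 = 1442
accession 4: 1442 + 487 = 1929
accession 5: 1929 + 487 = 2416
accession 6: 2416 + 487 = 2903
accession 7: 2903 + 487 = 3390
accession 8: 3390 + 487 = 3877
accession 9: 3877 + 487 = 4364
accession 10: 4364 + 487 = 4851
accession 11: 4851 + 487 = 5338
accession 12: 5338 + 487 = 5825
accession 13: 5825 + 487 = 6312
accession 14: 6312 + 487 = 6799
accession 15: 6799 + 487 = 7286
accession 16: 7286 + 487 = 7773
accession 17: 7773 + 487 = 8260

468, 955, 1442, 1929, 2416, 2903, 3390, 3877, 4364, 4851, 5338, 5825, 6312, 6799, 7286, 7773, 8260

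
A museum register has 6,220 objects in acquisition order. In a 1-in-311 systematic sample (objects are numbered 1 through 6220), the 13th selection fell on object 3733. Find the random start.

k = 311
r = 3733 − (13−1)×311 = 3733 − 3732 = 1

1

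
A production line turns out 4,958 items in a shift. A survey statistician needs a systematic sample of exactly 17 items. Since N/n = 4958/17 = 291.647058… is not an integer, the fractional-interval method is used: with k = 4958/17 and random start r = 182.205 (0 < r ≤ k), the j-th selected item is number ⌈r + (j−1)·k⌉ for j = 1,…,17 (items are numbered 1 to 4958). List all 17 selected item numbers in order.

183, 474, 766, 1058, 1349, 1641, 1933, 2224, 2516, 2808, 3099, 3391, 3682, 3974, 4266, 4557, 4849

j=1: r + 0k = 182.205 → ⌈·⌉ = 183
j=2: r + 1k = 473.852058… → ⌈·⌉ = 474
j=3: r + 2k = 765.499117… → ⌈·⌉ = 766
j=4: r + 3k = 1057.146176… → ⌈·⌉ = 1058
j=5: r + 4k = 1348.793235… → ⌈·⌉ = 1349
j=6: r + 5k = 1640.440294… → ⌈·⌉ = 1641
j=7: r + 6k = 1932.087352… → ⌈·⌉ = 1933
j=8: r + 7k = 2223.734411… → ⌈·⌉ = 2224
j=9: r + 8k = 2515.381470… → ⌈·⌉ = 2516
j=10: r + 9k = 2807.028529… → ⌈·⌉ = 2808
j=11: r + 10k = 3098.675588… → ⌈·⌉ = 3099
j=12: r + 11k = 3390.322647… → ⌈·⌉ = 3391
j=13: r + 12k = 3681.969705… → ⌈·⌉ = 3682
j=14: r + 13k = 3973.616764… → ⌈·⌉ = 3974
j=15: r + 14k = 4265.263823… → ⌈·⌉ = 4266
j=16: r + 15k = 4556.910882… → ⌈·⌉ = 4557
j=17: r + 16k = 4848.557941… → ⌈·⌉ = 4849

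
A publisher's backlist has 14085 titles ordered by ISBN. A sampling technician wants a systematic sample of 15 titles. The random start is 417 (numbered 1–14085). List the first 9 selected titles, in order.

k = N/n = 14085/15 = 939
title 1: 417
title 2: 417 + 939 = 1356
title 3: 1356 + 939 = 2295
title 4: 2295 + 939 = 3234
title 5: 3234 + 939 = 4173
title 6: 4173 + 939 = 5112
title 7: 5112 + 939 = 6051
title 8: 6051 + 939 = 6990
title 9: 6990 + 939 = 7929

417, 1356, 2295, 3234, 4173, 5112, 6051, 6990, 7929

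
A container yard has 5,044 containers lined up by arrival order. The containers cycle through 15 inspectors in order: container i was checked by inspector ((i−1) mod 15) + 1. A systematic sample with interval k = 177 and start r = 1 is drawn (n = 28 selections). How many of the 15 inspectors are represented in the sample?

5

Consecutive selections differ by k = 177, so their inspector numbers differ by 177 mod 15 = 12.
gcd(177, 15) = 3, so the sample visits 15/3 = 5 distinct residues mod 15.
Start 1 is inspector 1; the inspectors hit are 1, 4, 7, 10, 13.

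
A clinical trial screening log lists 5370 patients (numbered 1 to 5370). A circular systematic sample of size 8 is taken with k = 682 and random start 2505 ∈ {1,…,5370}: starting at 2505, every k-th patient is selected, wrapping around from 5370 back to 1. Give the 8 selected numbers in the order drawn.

Selection 1: 2505
Selection 2: 2505 + 682 = 3187
Selection 3: 3187 + 682 = 3869
Selection 4: 3869 + 682 = 4551
Selection 5: 4551 + 682 = 5233
Selection 6: 5233 + 682 = 5915 → 5915 − 5370 = 545
Selection 7: 545 + 682 = 1227
Selection 8: 1227 + 682 = 1909

2505, 3187, 3869, 4551, 5233, 545, 1227, 1909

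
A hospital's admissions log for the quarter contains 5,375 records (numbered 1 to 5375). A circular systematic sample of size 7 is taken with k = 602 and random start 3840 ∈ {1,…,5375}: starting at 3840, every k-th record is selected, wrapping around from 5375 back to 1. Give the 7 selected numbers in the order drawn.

3840, 4442, 5044, 271, 873, 1475, 2077

Selection 1: 3840
Selection 2: 3840 + 602 = 4442
Selection 3: 4442 + 602 = 5044
Selection 4: 5044 + 602 = 5646 → 5646 − 5375 = 271
Selection 5: 271 + 602 = 873
Selection 6: 873 + 602 = 1475
Selection 7: 1475 + 602 = 2077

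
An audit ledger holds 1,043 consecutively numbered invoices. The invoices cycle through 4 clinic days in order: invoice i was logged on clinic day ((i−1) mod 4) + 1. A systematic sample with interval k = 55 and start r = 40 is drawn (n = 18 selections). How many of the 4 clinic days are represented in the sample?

4

Consecutive selections differ by k = 55, so their clinic day numbers differ by 55 mod 4 = 3.
gcd(55, 4) = 1, so the sample visits 4/1 = 4 distinct residues mod 4.
Start 40 is clinic day 4; the clinic days hit are 1, 2, 3, 4.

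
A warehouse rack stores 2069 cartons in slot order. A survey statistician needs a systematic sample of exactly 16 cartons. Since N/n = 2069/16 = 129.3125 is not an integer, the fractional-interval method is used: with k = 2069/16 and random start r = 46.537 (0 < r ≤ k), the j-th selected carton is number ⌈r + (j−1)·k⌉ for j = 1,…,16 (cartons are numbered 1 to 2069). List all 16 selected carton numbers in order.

j=1: r + 0k = 46.537 → ⌈·⌉ = 47
j=2: r + 1k = 175.8495 → ⌈·⌉ = 176
j=3: r + 2k = 305.162 → ⌈·⌉ = 306
j=4: r + 3k = 434.4745 → ⌈·⌉ = 435
j=5: r + 4k = 563.787 → ⌈·⌉ = 564
j=6: r + 5k = 693.0995 → ⌈·⌉ = 694
j=7: r + 6k = 822.412 → ⌈·⌉ = 823
j=8: r + 7k = 951.7245 → ⌈·⌉ = 952
j=9: r + 8k = 1081.037 → ⌈·⌉ = 1082
j=10: r + 9k = 1210.3495 → ⌈·⌉ = 1211
j=11: r + 10k = 1339.662 → ⌈·⌉ = 1340
j=12: r + 11k = 1468.9745 → ⌈·⌉ = 1469
j=13: r + 12k = 1598.287 → ⌈·⌉ = 1599
j=14: r + 13k = 1727.5995 → ⌈·⌉ = 1728
j=15: r + 14k = 1856.912 → ⌈·⌉ = 1857
j=16: r + 15k = 1986.2245 → ⌈·⌉ = 1987

47, 176, 306, 435, 564, 694, 823, 952, 1082, 1211, 1340, 1469, 1599, 1728, 1857, 1987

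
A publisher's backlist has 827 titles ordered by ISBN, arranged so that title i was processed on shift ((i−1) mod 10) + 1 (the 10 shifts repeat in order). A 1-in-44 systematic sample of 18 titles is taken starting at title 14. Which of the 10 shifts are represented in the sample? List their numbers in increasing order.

Consecutive selections differ by k = 44, so their shift numbers differ by 44 mod 10 = 4.
gcd(44, 10) = 2, so the sample visits 10/2 = 5 distinct residues mod 10.
Start 14 is shift 4; the shifts hit are 2, 4, 6, 8, 10.

2, 4, 6, 8, 10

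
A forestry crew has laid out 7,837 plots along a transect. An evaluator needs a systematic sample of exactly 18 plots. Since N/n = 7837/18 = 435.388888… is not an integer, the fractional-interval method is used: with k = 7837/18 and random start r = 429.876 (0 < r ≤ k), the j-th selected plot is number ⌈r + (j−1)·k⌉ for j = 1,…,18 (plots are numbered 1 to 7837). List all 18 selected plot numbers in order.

430, 866, 1301, 1737, 2172, 2607, 3043, 3478, 3913, 4349, 4784, 5220, 5655, 6090, 6526, 6961, 7397, 7832

j=1: r + 0k = 429.876 → ⌈·⌉ = 430
j=2: r + 1k = 865.264888… → ⌈·⌉ = 866
j=3: r + 2k = 1300.653777… → ⌈·⌉ = 1301
j=4: r + 3k = 1736.042666… → ⌈·⌉ = 1737
j=5: r + 4k = 2171.431555… → ⌈·⌉ = 2172
j=6: r + 5k = 2606.820444… → ⌈·⌉ = 2607
j=7: r + 6k = 3042.209333… → ⌈·⌉ = 3043
j=8: r + 7k = 3477.598222… → ⌈·⌉ = 3478
j=9: r + 8k = 3912.987111… → ⌈·⌉ = 3913
j=10: r + 9k = 4348.376 → ⌈·⌉ = 4349
j=11: r + 10k = 4783.764888… → ⌈·⌉ = 4784
j=12: r + 11k = 5219.153777… → ⌈·⌉ = 5220
j=13: r + 12k = 5654.542666… → ⌈·⌉ = 5655
j=14: r + 13k = 6089.931555… → ⌈·⌉ = 6090
j=15: r + 14k = 6525.320444… → ⌈·⌉ = 6526
j=16: r + 15k = 6960.709333… → ⌈·⌉ = 6961
j=17: r + 16k = 7396.098222… → ⌈·⌉ = 7397
j=18: r + 17k = 7831.487111… → ⌈·⌉ = 7832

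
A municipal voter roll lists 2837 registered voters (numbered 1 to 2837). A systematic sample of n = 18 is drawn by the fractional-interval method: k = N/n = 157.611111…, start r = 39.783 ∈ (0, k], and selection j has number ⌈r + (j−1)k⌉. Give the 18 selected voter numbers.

j=1: r + 0k = 39.783 → ⌈·⌉ = 40
j=2: r + 1k = 197.394111… → ⌈·⌉ = 198
j=3: r + 2k = 355.005222… → ⌈·⌉ = 356
j=4: r + 3k = 512.616333… → ⌈·⌉ = 513
j=5: r + 4k = 670.227444… → ⌈·⌉ = 671
j=6: r + 5k = 827.838555… → ⌈·⌉ = 828
j=7: r + 6k = 985.449666… → ⌈·⌉ = 986
j=8: r + 7k = 1143.060777… → ⌈·⌉ = 1144
j=9: r + 8k = 1300.671888… → ⌈·⌉ = 1301
j=10: r + 9k = 1458.283 → ⌈·⌉ = 1459
j=11: r + 10k = 1615.894111… → ⌈·⌉ = 1616
j=12: r + 11k = 1773.505222… → ⌈·⌉ = 1774
j=13: r + 12k = 1931.116333… → ⌈·⌉ = 1932
j=14: r + 13k = 2088.727444… → ⌈·⌉ = 2089
j=15: r + 14k = 2246.338555… → ⌈·⌉ = 2247
j=16: r + 15k = 2403.949666… → ⌈·⌉ = 2404
j=17: r + 16k = 2561.560777… → ⌈·⌉ = 2562
j=18: r + 17k = 2719.171888… → ⌈·⌉ = 2720

40, 198, 356, 513, 671, 828, 986, 1144, 1301, 1459, 1616, 1774, 1932, 2089, 2247, 2404, 2562, 2720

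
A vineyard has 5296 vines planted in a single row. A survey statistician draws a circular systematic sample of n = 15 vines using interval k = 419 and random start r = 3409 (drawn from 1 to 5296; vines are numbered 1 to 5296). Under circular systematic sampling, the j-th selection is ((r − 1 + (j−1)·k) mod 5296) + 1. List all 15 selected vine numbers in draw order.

Selection 1: 3409
Selection 2: 3409 + 419 = 3828
Selection 3: 3828 + 419 = 4247
Selection 4: 4247 + 419 = 4666
Selection 5: 4666 + 419 = 5085
Selection 6: 5085 + 419 = 5504 → 5504 − 5296 = 208
Selection 7: 208 + 419 = 627
Selection 8: 627 + 419 = 1046
Selection 9: 1046 + 419 = 1465
Selection 10: 1465 + 419 = 1884
Selection 11: 1884 + 419 = 2303
Selection 12: 2303 + 419 = 2722
Selection 13: 2722 + 419 = 3141
Selection 14: 3141 + 419 = 3560
Selection 15: 3560 + 419 = 3979

3409, 3828, 4247, 4666, 5085, 208, 627, 1046, 1465, 1884, 2303, 2722, 3141, 3560, 3979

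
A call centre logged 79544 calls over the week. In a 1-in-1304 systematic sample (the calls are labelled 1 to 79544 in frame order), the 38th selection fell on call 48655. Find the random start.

k = 1304
r = 48655 − (38−1)×1304 = 48655 − 48248 = 407

407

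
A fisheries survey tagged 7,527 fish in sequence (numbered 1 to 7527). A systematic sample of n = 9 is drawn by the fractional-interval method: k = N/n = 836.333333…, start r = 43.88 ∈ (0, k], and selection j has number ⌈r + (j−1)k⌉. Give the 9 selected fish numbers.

j=1: r + 0k = 43.88 → ⌈·⌉ = 44
j=2: r + 1k = 880.213333… → ⌈·⌉ = 881
j=3: r + 2k = 1716.546666… → ⌈·⌉ = 1717
j=4: r + 3k = 2552.88 → ⌈·⌉ = 2553
j=5: r + 4k = 3389.213333… → ⌈·⌉ = 3390
j=6: r + 5k = 4225.546666… → ⌈·⌉ = 4226
j=7: r + 6k = 5061.88 → ⌈·⌉ = 5062
j=8: r + 7k = 5898.213333… → ⌈·⌉ = 5899
j=9: r + 8k = 6734.546666… → ⌈·⌉ = 6735

44, 881, 1717, 2553, 3390, 4226, 5062, 5899, 6735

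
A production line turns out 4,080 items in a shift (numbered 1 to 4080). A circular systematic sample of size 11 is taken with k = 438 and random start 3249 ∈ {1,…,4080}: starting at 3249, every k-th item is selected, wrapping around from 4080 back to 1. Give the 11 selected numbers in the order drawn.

3249, 3687, 45, 483, 921, 1359, 1797, 2235, 2673, 3111, 3549

Selection 1: 3249
Selection 2: 3249 + 438 = 3687
Selection 3: 3687 + 438 = 4125 → 4125 − 4080 = 45
Selection 4: 45 + 438 = 483
Selection 5: 483 + 438 = 921
Selection 6: 921 + 438 = 1359
Selection 7: 1359 + 438 = 1797
Selection 8: 1797 + 438 = 2235
Selection 9: 2235 + 438 = 2673
Selection 10: 2673 + 438 = 3111
Selection 11: 3111 + 438 = 3549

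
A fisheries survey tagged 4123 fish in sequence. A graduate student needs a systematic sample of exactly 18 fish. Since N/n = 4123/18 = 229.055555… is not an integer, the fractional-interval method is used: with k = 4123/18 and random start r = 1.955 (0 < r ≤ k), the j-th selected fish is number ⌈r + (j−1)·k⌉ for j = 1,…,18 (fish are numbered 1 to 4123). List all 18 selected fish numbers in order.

j=1: r + 0k = 1.955 → ⌈·⌉ = 2
j=2: r + 1k = 231.010555… → ⌈·⌉ = 232
j=3: r + 2k = 460.066111… → ⌈·⌉ = 461
j=4: r + 3k = 689.121666… → ⌈·⌉ = 690
j=5: r + 4k = 918.177222… → ⌈·⌉ = 919
j=6: r + 5k = 1147.232777… → ⌈·⌉ = 1148
j=7: r + 6k = 1376.288333… → ⌈·⌉ = 1377
j=8: r + 7k = 1605.343888… → ⌈·⌉ = 1606
j=9: r + 8k = 1834.399444… → ⌈·⌉ = 1835
j=10: r + 9k = 2063.455 → ⌈·⌉ = 2064
j=11: r + 10k = 2292.510555… → ⌈·⌉ = 2293
j=12: r + 11k = 2521.566111… → ⌈·⌉ = 2522
j=13: r + 12k = 2750.621666… → ⌈·⌉ = 2751
j=14: r + 13k = 2979.677222… → ⌈·⌉ = 2980
j=15: r + 14k = 3208.732777… → ⌈·⌉ = 3209
j=16: r + 15k = 3437.788333… → ⌈·⌉ = 3438
j=17: r + 16k = 3666.843888… → ⌈·⌉ = 3667
j=18: r + 17k = 3895.899444… → ⌈·⌉ = 3896

2, 232, 461, 690, 919, 1148, 1377, 1606, 1835, 2064, 2293, 2522, 2751, 2980, 3209, 3438, 3667, 3896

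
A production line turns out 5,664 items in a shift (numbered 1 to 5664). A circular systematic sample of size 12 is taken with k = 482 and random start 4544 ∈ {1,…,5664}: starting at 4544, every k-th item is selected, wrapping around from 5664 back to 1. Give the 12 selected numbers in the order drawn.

4544, 5026, 5508, 326, 808, 1290, 1772, 2254, 2736, 3218, 3700, 4182

Selection 1: 4544
Selection 2: 4544 + 482 = 5026
Selection 3: 5026 + 482 = 5508
Selection 4: 5508 + 482 = 5990 → 5990 − 5664 = 326
Selection 5: 326 + 482 = 808
Selection 6: 808 + 482 = 1290
Selection 7: 1290 + 482 = 1772
Selection 8: 1772 + 482 = 2254
Selection 9: 2254 + 482 = 2736
Selection 10: 2736 + 482 = 3218
Selection 11: 3218 + 482 = 3700
Selection 12: 3700 + 482 = 4182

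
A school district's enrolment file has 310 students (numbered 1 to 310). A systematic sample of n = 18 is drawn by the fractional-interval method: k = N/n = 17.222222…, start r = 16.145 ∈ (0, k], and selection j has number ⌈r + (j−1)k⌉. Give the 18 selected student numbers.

17, 34, 51, 68, 86, 103, 120, 137, 154, 172, 189, 206, 223, 241, 258, 275, 292, 309

j=1: r + 0k = 16.145 → ⌈·⌉ = 17
j=2: r + 1k = 33.367222… → ⌈·⌉ = 34
j=3: r + 2k = 50.589444… → ⌈·⌉ = 51
j=4: r + 3k = 67.811666… → ⌈·⌉ = 68
j=5: r + 4k = 85.033888… → ⌈·⌉ = 86
j=6: r + 5k = 102.256111… → ⌈·⌉ = 103
j=7: r + 6k = 119.478333… → ⌈·⌉ = 120
j=8: r + 7k = 136.700555… → ⌈·⌉ = 137
j=9: r + 8k = 153.922777… → ⌈·⌉ = 154
j=10: r + 9k = 171.145 → ⌈·⌉ = 172
j=11: r + 10k = 188.367222… → ⌈·⌉ = 189
j=12: r + 11k = 205.589444… → ⌈·⌉ = 206
j=13: r + 12k = 222.811666… → ⌈·⌉ = 223
j=14: r + 13k = 240.033888… → ⌈·⌉ = 241
j=15: r + 14k = 257.256111… → ⌈·⌉ = 258
j=16: r + 15k = 274.478333… → ⌈·⌉ = 275
j=17: r + 16k = 291.700555… → ⌈·⌉ = 292
j=18: r + 17k = 308.922777… → ⌈·⌉ = 309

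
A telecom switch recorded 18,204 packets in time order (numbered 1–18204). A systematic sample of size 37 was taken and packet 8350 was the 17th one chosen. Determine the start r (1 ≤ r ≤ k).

478

k = 18204/37 = 492
r = 8350 − (17−1)×492 = 8350 − 7872 = 478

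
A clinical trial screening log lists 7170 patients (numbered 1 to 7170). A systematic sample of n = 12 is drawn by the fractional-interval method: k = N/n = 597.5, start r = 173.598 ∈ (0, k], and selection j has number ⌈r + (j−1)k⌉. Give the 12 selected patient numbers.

174, 772, 1369, 1967, 2564, 3162, 3759, 4357, 4954, 5552, 6149, 6747

j=1: r + 0k = 173.598 → ⌈·⌉ = 174
j=2: r + 1k = 771.098 → ⌈·⌉ = 772
j=3: r + 2k = 1368.598 → ⌈·⌉ = 1369
j=4: r + 3k = 1966.098 → ⌈·⌉ = 1967
j=5: r + 4k = 2563.598 → ⌈·⌉ = 2564
j=6: r + 5k = 3161.098 → ⌈·⌉ = 3162
j=7: r + 6k = 3758.598 → ⌈·⌉ = 3759
j=8: r + 7k = 4356.098 → ⌈·⌉ = 4357
j=9: r + 8k = 4953.598 → ⌈·⌉ = 4954
j=10: r + 9k = 5551.098 → ⌈·⌉ = 5552
j=11: r + 10k = 6148.598 → ⌈·⌉ = 6149
j=12: r + 11k = 6746.098 → ⌈·⌉ = 6747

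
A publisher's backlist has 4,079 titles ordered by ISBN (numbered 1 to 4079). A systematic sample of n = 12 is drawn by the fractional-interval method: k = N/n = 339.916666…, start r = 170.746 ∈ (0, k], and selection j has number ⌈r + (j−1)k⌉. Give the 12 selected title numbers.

j=1: r + 0k = 170.746 → ⌈·⌉ = 171
j=2: r + 1k = 510.662666… → ⌈·⌉ = 511
j=3: r + 2k = 850.579333… → ⌈·⌉ = 851
j=4: r + 3k = 1190.496 → ⌈·⌉ = 1191
j=5: r + 4k = 1530.412666… → ⌈·⌉ = 1531
j=6: r + 5k = 1870.329333… → ⌈·⌉ = 1871
j=7: r + 6k = 2210.246 → ⌈·⌉ = 2211
j=8: r + 7k = 2550.162666… → ⌈·⌉ = 2551
j=9: r + 8k = 2890.079333… → ⌈·⌉ = 2891
j=10: r + 9k = 3229.996 → ⌈·⌉ = 3230
j=11: r + 10k = 3569.912666… → ⌈·⌉ = 3570
j=12: r + 11k = 3909.829333… → ⌈·⌉ = 3910

171, 511, 851, 1191, 1531, 1871, 2211, 2551, 2891, 3230, 3570, 3910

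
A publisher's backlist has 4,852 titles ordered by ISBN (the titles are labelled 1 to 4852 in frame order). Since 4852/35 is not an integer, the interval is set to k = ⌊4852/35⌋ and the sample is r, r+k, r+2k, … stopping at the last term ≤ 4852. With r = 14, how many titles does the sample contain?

36

k = ⌊4852/35⌋ = 138
Achieved size = ⌊(4852 − 14)/138⌋ + 1 = ⌊4838/138⌋ + 1 = 35 + 1 = 36
(last selection: 14 + 35×138 = 4844 ≤ 4852; next would be 4982 > 4852)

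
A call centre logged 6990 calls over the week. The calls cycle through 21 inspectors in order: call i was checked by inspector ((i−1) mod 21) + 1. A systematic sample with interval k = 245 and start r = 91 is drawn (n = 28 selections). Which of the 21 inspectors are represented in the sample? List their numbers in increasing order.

Consecutive selections differ by k = 245, so their inspector numbers differ by 245 mod 21 = 14.
gcd(245, 21) = 7, so the sample visits 21/7 = 3 distinct residues mod 21.
Start 91 is inspector 7; the inspectors hit are 7, 14, 21.

7, 14, 21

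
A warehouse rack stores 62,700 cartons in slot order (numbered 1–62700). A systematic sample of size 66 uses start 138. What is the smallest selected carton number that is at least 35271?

k = 62700/66 = 950
Steps past start: ⌈(35271 − 138)/950⌉ = ⌈35133/950⌉ = 37
Selected carton: 138 + 37×950 = 35288

35288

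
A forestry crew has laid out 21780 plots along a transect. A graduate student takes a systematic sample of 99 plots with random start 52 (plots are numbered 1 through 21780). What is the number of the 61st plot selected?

k = 21780/99 = 220
61st selection = r + (61−1)·k = 52 + 60×220 = 52 + 13200 = 13252

13252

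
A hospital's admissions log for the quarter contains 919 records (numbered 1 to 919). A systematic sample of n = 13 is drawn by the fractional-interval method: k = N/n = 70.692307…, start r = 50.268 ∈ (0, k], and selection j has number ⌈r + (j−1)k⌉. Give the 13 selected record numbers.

51, 121, 192, 263, 334, 404, 475, 546, 616, 687, 758, 828, 899

j=1: r + 0k = 50.268 → ⌈·⌉ = 51
j=2: r + 1k = 120.960307… → ⌈·⌉ = 121
j=3: r + 2k = 191.652615… → ⌈·⌉ = 192
j=4: r + 3k = 262.344923… → ⌈·⌉ = 263
j=5: r + 4k = 333.037230… → ⌈·⌉ = 334
j=6: r + 5k = 403.729538… → ⌈·⌉ = 404
j=7: r + 6k = 474.421846… → ⌈·⌉ = 475
j=8: r + 7k = 545.114153… → ⌈·⌉ = 546
j=9: r + 8k = 615.806461… → ⌈·⌉ = 616
j=10: r + 9k = 686.498769… → ⌈·⌉ = 687
j=11: r + 10k = 757.191076… → ⌈·⌉ = 758
j=12: r + 11k = 827.883384… → ⌈·⌉ = 828
j=13: r + 12k = 898.575692… → ⌈·⌉ = 899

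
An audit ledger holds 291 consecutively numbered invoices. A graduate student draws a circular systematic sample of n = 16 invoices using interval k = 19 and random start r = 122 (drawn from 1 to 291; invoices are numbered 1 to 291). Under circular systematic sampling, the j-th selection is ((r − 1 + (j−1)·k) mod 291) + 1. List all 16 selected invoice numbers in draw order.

122, 141, 160, 179, 198, 217, 236, 255, 274, 2, 21, 40, 59, 78, 97, 116

Selection 1: 122
Selection 2: 122 + 19 = 141
Selection 3: 141 + 19 = 160
Selection 4: 160 + 19 = 179
Selection 5: 179 + 19 = 198
Selection 6: 198 + 19 = 217
Selection 7: 217 + 19 = 236
Selection 8: 236 + 19 = 255
Selection 9: 255 + 19 = 274
Selection 10: 274 + 19 = 293 → 293 − 291 = 2
Selection 11: 2 + 19 = 21
Selection 12: 21 + 19 = 40
Selection 13: 40 + 19 = 59
Selection 14: 59 + 19 = 78
Selection 15: 78 + 19 = 97
Selection 16: 97 + 19 = 116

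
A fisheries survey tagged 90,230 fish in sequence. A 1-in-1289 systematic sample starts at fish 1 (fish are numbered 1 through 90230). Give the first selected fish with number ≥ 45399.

k = 1289
Steps past start: ⌈(45399 − 1)/1289⌉ = ⌈45398/1289⌉ = 36
Selected fish: 1 + 36×1289 = 46405

46405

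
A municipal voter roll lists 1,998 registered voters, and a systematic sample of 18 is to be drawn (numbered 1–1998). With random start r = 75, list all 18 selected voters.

75, 186, 297, 408, 519, 630, 741, 852, 963, 1074, 1185, 1296, 1407, 1518, 1629, 1740, 1851, 1962

k = N/n = 1998/18 = 111
voter 1: 75
voter 2: 75 + 111 = 186
voter 3: 186 + 111 = 297
voter 4: 297 + 111 = 408
voter 5: 408 + 111 = 519
voter 6: 519 + 111 = 630
voter 7: 630 + 111 = 741
voter 8: 741 + 111 = 852
voter 9: 852 + 111 = 963
voter 10: 963 + 111 = 1074
voter 11: 1074 + 111 = 1185
voter 12: 1185 + 111 = 1296
voter 13: 1296 + 111 = 1407
voter 14: 1407 + 111 = 1518
voter 15: 1518 + 111 = 1629
voter 16: 1629 + 111 = 1740
voter 17: 1740 + 111 = 1851
voter 18: 1851 + 111 = 1962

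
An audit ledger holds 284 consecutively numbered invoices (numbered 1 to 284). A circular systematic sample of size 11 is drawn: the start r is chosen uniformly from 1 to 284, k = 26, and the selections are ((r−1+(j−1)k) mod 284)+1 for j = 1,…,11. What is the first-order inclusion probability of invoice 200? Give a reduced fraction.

11/284

For each position j, as r ranges over 1…284 the j-th selection hits every invoice exactly once, so invoice 200 is selected for exactly 11 of the 284 starts.
Inclusion probability = 11/284.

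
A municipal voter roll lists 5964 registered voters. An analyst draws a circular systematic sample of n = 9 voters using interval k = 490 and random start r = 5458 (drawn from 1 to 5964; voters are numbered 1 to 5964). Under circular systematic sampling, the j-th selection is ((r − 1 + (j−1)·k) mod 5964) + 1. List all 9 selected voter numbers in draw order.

5458, 5948, 474, 964, 1454, 1944, 2434, 2924, 3414

Selection 1: 5458
Selection 2: 5458 + 490 = 5948
Selection 3: 5948 + 490 = 6438 → 6438 − 5964 = 474
Selection 4: 474 + 490 = 964
Selection 5: 964 + 490 = 1454
Selection 6: 1454 + 490 = 1944
Selection 7: 1944 + 490 = 2434
Selection 8: 2434 + 490 = 2924
Selection 9: 2924 + 490 = 3414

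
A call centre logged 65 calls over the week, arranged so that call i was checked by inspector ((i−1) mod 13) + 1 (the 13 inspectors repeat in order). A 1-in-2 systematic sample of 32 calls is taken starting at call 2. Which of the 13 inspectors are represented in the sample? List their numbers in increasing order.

1, 2, 3, 4, 5, 6, 7, 8, 9, 10, 11, 12, 13

Consecutive selections differ by k = 2, so their inspector numbers differ by 2 mod 13 = 2.
gcd(2, 13) = 1, so the sample visits 13/1 = 13 distinct residues mod 13.
Start 2 is inspector 2; the inspectors hit are 1, 2, 3, 4, 5, 6, 7, 8, 9, 10, 11, 12, 13.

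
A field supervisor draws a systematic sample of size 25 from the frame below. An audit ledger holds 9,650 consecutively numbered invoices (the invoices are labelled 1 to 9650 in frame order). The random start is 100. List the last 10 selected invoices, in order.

k = N/n = 9650/25 = 386
16th selection = 100 + 15×386 = 5890
17th: 5890 + 386 = 6276
18th: 6276 + 386 = 6662
19th: 6662 + 386 = 7048
20th: 7048 + 386 = 7434
21st: 7434 + 386 = 7820
22nd: 7820 + 386 = 8206
23rd: 8206 + 386 = 8592
24th: 8592 + 386 = 8978
25th: 8978 + 386 = 9364

5890, 6276, 6662, 7048, 7434, 7820, 8206, 8592, 8978, 9364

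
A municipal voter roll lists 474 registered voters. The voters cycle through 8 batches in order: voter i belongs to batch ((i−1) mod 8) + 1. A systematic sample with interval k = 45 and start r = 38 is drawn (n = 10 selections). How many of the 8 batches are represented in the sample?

8

Consecutive selections differ by k = 45, so their batch numbers differ by 45 mod 8 = 5.
gcd(45, 8) = 1, so the sample visits 8/1 = 8 distinct residues mod 8.
Start 38 is batch 6; the batches hit are 1, 2, 3, 4, 5, 6, 7, 8.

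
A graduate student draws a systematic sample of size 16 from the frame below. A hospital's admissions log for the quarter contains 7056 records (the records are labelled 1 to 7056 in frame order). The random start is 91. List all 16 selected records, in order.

91, 532, 973, 1414, 1855, 2296, 2737, 3178, 3619, 4060, 4501, 4942, 5383, 5824, 6265, 6706

k = N/n = 7056/16 = 441
record 1: 91
record 2: 91 + 441 = 532
record 3: 532 + 441 = 973
record 4: 973 + 441 = 1414
record 5: 1414 + 441 = 1855
record 6: 1855 + 441 = 2296
record 7: 2296 + 441 = 2737
record 8: 2737 + 441 = 3178
record 9: 3178 + 441 = 3619
record 10: 3619 + 441 = 4060
record 11: 4060 + 441 = 4501
record 12: 4501 + 441 = 4942
record 13: 4942 + 441 = 5383
record 14: 5383 + 441 = 5824
record 15: 5824 + 441 = 6265
record 16: 6265 + 441 = 6706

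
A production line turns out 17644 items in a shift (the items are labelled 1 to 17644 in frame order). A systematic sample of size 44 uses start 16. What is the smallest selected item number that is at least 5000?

k = 17644/44 = 401
Steps past start: ⌈(5000 − 16)/401⌉ = ⌈4984/401⌉ = 13
Selected item: 16 + 13×401 = 5229

5229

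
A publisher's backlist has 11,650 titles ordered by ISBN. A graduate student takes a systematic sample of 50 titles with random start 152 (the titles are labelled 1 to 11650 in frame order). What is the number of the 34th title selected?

7841

k = 11650/50 = 233
34th selection = r + (34−1)·k = 152 + 33×233 = 152 + 7689 = 7841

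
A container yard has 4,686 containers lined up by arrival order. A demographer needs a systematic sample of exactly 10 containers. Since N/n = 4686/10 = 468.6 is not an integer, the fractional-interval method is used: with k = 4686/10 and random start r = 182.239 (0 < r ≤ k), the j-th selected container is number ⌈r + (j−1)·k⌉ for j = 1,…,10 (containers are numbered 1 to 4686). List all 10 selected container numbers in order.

j=1: r + 0k = 182.239 → ⌈·⌉ = 183
j=2: r + 1k = 650.839 → ⌈·⌉ = 651
j=3: r + 2k = 1119.439 → ⌈·⌉ = 1120
j=4: r + 3k = 1588.039 → ⌈·⌉ = 1589
j=5: r + 4k = 2056.639 → ⌈·⌉ = 2057
j=6: r + 5k = 2525.239 → ⌈·⌉ = 2526
j=7: r + 6k = 2993.839 → ⌈·⌉ = 2994
j=8: r + 7k = 3462.439 → ⌈·⌉ = 3463
j=9: r + 8k = 3931.039 → ⌈·⌉ = 3932
j=10: r + 9k = 4399.639 → ⌈·⌉ = 4400

183, 651, 1120, 1589, 2057, 2526, 2994, 3463, 3932, 4400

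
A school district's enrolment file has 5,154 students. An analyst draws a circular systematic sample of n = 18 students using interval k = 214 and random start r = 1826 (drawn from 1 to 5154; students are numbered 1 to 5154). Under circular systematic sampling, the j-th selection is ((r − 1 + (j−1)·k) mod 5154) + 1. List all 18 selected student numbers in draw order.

1826, 2040, 2254, 2468, 2682, 2896, 3110, 3324, 3538, 3752, 3966, 4180, 4394, 4608, 4822, 5036, 96, 310

Selection 1: 1826
Selection 2: 1826 + 214 = 2040
Selection 3: 2040 + 214 = 2254
Selection 4: 2254 + 214 = 2468
Selection 5: 2468 + 214 = 2682
Selection 6: 2682 + 214 = 2896
Selection 7: 2896 + 214 = 3110
Selection 8: 3110 + 214 = 3324
Selection 9: 3324 + 214 = 3538
Selection 10: 3538 + 214 = 3752
Selection 11: 3752 + 214 = 3966
Selection 12: 3966 + 214 = 4180
Selection 13: 4180 + 214 = 4394
Selection 14: 4394 + 214 = 4608
Selection 15: 4608 + 214 = 4822
Selection 16: 4822 + 214 = 5036
Selection 17: 5036 + 214 = 5250 → 5250 − 5154 = 96
Selection 18: 96 + 214 = 310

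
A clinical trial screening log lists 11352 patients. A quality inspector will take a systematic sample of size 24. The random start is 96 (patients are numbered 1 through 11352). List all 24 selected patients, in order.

96, 569, 1042, 1515, 1988, 2461, 2934, 3407, 3880, 4353, 4826, 5299, 5772, 6245, 6718, 7191, 7664, 8137, 8610, 9083, 9556, 10029, 10502, 10975

k = N/n = 11352/24 = 473
patient 1: 96
patient 2: 96 + 473 = 569
patient 3: 569 + 473 = 1042
patient 4: 1042 + 473 = 1515
patient 5: 1515 + 473 = 1988
patient 6: 1988 + 473 = 2461
patient 7: 2461 + 473 = 2934
patient 8: 2934 + 473 = 3407
patient 9: 3407 + 473 = 3880
patient 10: 3880 + 473 = 4353
patient 11: 4353 + 473 = 4826
patient 12: 4826 + 473 = 5299
patient 13: 5299 + 473 = 5772
patient 14: 5772 + 473 = 6245
patient 15: 6245 + 473 = 6718
patient 16: 6718 + 473 = 7191
patient 17: 7191 + 473 = 7664
patient 18: 7664 + 473 = 8137
patient 19: 8137 + 473 = 8610
patient 20: 8610 + 473 = 9083
patient 21: 9083 + 473 = 9556
patient 22: 9556 + 473 = 10029
patient 23: 10029 + 473 = 10502
patient 24: 10502 + 473 = 10975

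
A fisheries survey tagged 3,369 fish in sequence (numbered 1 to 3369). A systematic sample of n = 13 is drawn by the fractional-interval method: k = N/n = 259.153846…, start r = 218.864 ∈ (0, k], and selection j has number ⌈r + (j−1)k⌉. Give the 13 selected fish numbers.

219, 479, 738, 997, 1256, 1515, 1774, 2033, 2293, 2552, 2811, 3070, 3329

j=1: r + 0k = 218.864 → ⌈·⌉ = 219
j=2: r + 1k = 478.017846… → ⌈·⌉ = 479
j=3: r + 2k = 737.171692… → ⌈·⌉ = 738
j=4: r + 3k = 996.325538… → ⌈·⌉ = 997
j=5: r + 4k = 1255.479384… → ⌈·⌉ = 1256
j=6: r + 5k = 1514.633230… → ⌈·⌉ = 1515
j=7: r + 6k = 1773.787076… → ⌈·⌉ = 1774
j=8: r + 7k = 2032.940923… → ⌈·⌉ = 2033
j=9: r + 8k = 2292.094769… → ⌈·⌉ = 2293
j=10: r + 9k = 2551.248615… → ⌈·⌉ = 2552
j=11: r + 10k = 2810.402461… → ⌈·⌉ = 2811
j=12: r + 11k = 3069.556307… → ⌈·⌉ = 3070
j=13: r + 12k = 3328.710153… → ⌈·⌉ = 3329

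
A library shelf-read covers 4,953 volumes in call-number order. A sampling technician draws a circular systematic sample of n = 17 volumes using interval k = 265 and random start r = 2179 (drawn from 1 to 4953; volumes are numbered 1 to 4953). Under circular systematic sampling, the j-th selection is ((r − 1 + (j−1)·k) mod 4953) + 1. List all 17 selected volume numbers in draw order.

2179, 2444, 2709, 2974, 3239, 3504, 3769, 4034, 4299, 4564, 4829, 141, 406, 671, 936, 1201, 1466

Selection 1: 2179
Selection 2: 2179 + 265 = 2444
Selection 3: 2444 + 265 = 2709
Selection 4: 2709 + 265 = 2974
Selection 5: 2974 + 265 = 3239
Selection 6: 3239 + 265 = 3504
Selection 7: 3504 + 265 = 3769
Selection 8: 3769 + 265 = 4034
Selection 9: 4034 + 265 = 4299
Selection 10: 4299 + 265 = 4564
Selection 11: 4564 + 265 = 4829
Selection 12: 4829 + 265 = 5094 → 5094 − 4953 = 141
Selection 13: 141 + 265 = 406
Selection 14: 406 + 265 = 671
Selection 15: 671 + 265 = 936
Selection 16: 936 + 265 = 1201
Selection 17: 1201 + 265 = 1466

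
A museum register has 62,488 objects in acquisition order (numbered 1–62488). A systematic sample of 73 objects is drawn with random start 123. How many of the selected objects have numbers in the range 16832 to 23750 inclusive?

8

k = 62488/73 = 856
First selection ≥ 16832: 123 + ⌈(16832−123)/856⌉·856 = 123 + 20×856 = 17243
Last selection ≤ 23750: 123 + ⌊(23750−123)/856⌋·856 = 123 + 27×856 = 23235
Count = 27 − 20 + 1 = 8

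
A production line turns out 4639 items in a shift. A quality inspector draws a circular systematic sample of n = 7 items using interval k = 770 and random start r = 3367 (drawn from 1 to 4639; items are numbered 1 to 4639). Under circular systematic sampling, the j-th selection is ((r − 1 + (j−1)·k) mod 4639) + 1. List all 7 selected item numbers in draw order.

3367, 4137, 268, 1038, 1808, 2578, 3348

Selection 1: 3367
Selection 2: 3367 + 770 = 4137
Selection 3: 4137 + 770 = 4907 → 4907 − 4639 = 268
Selection 4: 268 + 770 = 1038
Selection 5: 1038 + 770 = 1808
Selection 6: 1808 + 770 = 2578
Selection 7: 2578 + 770 = 3348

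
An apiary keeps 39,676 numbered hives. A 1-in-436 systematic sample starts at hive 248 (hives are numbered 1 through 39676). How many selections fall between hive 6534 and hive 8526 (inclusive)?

4

k = 436
First selection ≥ 6534: 248 + ⌈(6534−248)/436⌉·436 = 248 + 15×436 = 6788
Last selection ≤ 8526: 248 + ⌊(8526−248)/436⌋·436 = 248 + 18×436 = 8096
Count = 18 − 15 + 1 = 4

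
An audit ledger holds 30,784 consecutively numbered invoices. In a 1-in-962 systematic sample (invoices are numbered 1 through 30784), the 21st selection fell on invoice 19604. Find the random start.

k = 962
r = 19604 − (21−1)×962 = 19604 − 19240 = 364

364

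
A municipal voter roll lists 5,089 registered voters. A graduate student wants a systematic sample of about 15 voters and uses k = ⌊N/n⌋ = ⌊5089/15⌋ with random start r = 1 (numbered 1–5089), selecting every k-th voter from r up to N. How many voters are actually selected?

k = ⌊5089/15⌋ = 339
Achieved size = ⌊(5089 − 1)/339⌋ + 1 = ⌊5088/339⌋ + 1 = 15 + 1 = 16
(last selection: 1 + 15×339 = 5086 ≤ 5089; next would be 5425 > 5089)

16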